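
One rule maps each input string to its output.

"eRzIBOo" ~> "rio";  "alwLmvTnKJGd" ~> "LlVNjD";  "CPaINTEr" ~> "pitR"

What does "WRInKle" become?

Rule — flip the case of every letter, then keep every other character starting from the second (positions 2nd, 4th, 6th, ...).
"WRInKle" → "wriNkLE" → "rNL".

rNL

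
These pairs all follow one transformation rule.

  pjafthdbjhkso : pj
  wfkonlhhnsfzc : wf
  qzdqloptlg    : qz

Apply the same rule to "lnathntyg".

What's happening: keep only the first 2 characters.
Applying that to "lnathntyg" gives "ln".

ln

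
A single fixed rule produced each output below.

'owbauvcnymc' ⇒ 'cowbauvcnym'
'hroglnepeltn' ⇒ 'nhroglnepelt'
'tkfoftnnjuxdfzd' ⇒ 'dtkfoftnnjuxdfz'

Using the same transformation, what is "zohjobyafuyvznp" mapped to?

Each output is the input with this applied: move the last character to the front.
So "zohjobyafuyvznp" becomes "pzohjobyafuyvzn".

pzohjobyafuyvzn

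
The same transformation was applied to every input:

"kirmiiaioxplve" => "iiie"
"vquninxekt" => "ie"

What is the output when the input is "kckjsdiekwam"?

What's happening: keep one character in every 3, starting at position 2 (positions 2nd, 5th, 8th, ...), then keep only the vowels.
Working it through for "kckjsdiekwam": intermediate "csea", final "ea".

ea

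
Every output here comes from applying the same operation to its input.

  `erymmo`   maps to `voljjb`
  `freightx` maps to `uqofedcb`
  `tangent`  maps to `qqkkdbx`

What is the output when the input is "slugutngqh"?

The rule is to sort the characters into reverse alphabetical order, then shift every letter 3 places backward in the alphabet (wrapping around).
Working it through for "slugutngqh": intermediate "uutsqnlhgg", final "rrqpnkiedd".

rrqpnkiedd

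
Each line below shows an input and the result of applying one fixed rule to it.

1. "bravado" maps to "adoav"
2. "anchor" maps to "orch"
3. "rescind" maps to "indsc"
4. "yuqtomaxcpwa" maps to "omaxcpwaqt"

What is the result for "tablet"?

Rule — delete the first 2 characters, then move the first 2 characters to the end (rotate left by 2).
On "tablet": the first step gives "blet", and the second then gives "etbl".
(Check on "rescind": → "scind" → "indsc" ✓)

etbl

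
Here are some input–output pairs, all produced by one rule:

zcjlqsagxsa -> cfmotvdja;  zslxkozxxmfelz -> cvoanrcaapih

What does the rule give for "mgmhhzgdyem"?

pjpkkcjgb

The pattern: shift every letter 3 places forward in the alphabet (wrapping around), then delete the last 2 characters.
For "mgmhhzgdyem", step one produces "pjpkkcjgbhp"; step two turns that into "pjpkkcjgb".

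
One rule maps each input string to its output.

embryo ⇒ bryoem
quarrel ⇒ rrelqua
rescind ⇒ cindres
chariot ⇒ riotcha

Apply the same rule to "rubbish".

Each output is the input with this applied: move the last 3 characters to the front (rotate right by 3), then move the last character to the front.
Applying both steps to "rubbish": "ishrubb", then "bishrub".
(Check on "chariot": → "iotchar" → "riotcha" ✓)

bishrub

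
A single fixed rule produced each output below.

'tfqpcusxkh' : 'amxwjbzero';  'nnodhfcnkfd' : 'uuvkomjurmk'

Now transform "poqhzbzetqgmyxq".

wvxogiglaxntfex

The rule is to shift every letter 7 places forward in the alphabet (wrapping around).
Doing the same to "poqhzbzetqgmyxq": "wvxogiglaxntfex".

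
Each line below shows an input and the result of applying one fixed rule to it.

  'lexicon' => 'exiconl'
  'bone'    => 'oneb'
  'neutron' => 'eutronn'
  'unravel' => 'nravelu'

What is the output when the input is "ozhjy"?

What's happening: move the first character to the end.
So "ozhjy" becomes "zhjyo".

zhjyo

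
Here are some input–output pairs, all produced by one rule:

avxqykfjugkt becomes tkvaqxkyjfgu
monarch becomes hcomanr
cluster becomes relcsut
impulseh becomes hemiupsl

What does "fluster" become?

Rule — move the last 2 characters to the front (rotate right by 2), then swap each adjacent pair of characters (1↔2, 3↔4, ...).
For "fluster", step one produces "erflust"; step two turns that into "relfsut".

relfsut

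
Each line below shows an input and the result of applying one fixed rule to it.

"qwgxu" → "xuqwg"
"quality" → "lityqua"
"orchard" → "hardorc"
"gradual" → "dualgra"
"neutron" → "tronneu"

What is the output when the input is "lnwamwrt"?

amwrtlnw

The pattern: move the first 3 characters to the end (rotate left by 3).
Doing the same to "lnwamwrt": "amwrtlnw".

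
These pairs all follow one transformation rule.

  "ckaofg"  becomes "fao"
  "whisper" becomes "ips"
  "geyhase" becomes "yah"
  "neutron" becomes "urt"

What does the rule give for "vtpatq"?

tpa

What's happening: take characters alternately from the front and the back (1st, last, 2nd, 2nd-last, ...), then keep only the last 3 characters.
Starting from "vtpatq": after the first operation, "vqttpa"; after the second, "tpa".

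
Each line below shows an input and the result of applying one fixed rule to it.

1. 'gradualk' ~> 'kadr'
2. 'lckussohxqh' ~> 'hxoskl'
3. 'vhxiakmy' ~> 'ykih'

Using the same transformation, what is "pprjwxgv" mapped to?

vxjp

The rule is to reverse the string, then keep every other character starting from the first (positions 1st, 3rd, 5th, ...).
"pprjwxgv" → "vgxwjrpp" → "vxjp".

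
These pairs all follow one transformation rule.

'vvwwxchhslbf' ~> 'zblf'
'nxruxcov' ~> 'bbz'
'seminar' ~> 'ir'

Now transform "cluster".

px

The transformation: shift every letter 4 places forward in the alphabet (wrapping around), then keep one character in every 3, starting at position 2 (positions 2nd, 5th, 8th, ...).
"cluster" → "gpywxiv" → "px".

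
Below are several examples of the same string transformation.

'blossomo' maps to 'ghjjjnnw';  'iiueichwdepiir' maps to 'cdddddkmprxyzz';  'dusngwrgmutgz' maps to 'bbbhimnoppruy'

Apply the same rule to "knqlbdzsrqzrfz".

afgillmmnuuuwy

Looking at the pairs, the operation is to shift every letter 5 places backward in the alphabet (wrapping around), then sort the characters into alphabetical order.
On "knqlbdzsrqzrfz": the first step gives "filgwyunmlumau", and the second then gives "afgillmmnuuuwy".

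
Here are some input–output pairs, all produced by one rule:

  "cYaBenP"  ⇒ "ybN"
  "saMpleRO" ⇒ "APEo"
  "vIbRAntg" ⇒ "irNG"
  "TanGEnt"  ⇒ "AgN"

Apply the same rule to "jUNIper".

uiE

The transformation: flip the case of every letter, then keep every other character starting from the second (positions 2nd, 4th, 6th, ...).
"jUNIper" → "JuniPER" → "uiE".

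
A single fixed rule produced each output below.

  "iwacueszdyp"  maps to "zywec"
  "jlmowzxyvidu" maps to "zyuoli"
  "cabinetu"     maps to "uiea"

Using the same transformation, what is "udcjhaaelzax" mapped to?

zxjeda

In each case the input is transformed by: keep every other character starting from the second (positions 2nd, 4th, 6th, ...), then sort the characters into reverse alphabetical order.
Applying both steps to "udcjhaaelzax": "djaezx", then "zxjeda".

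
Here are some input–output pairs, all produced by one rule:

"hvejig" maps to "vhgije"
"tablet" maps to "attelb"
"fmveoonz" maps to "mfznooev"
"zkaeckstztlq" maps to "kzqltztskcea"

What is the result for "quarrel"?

Each output is the input with this applied: reverse the string, then move the last 2 characters to the front (rotate right by 2).
Applying both steps to "quarrel": "lerrauq", then "uqlerra".

uqlerra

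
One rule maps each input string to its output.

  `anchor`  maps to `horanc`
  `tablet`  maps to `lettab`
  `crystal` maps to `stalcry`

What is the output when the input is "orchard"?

Rule — move the first 3 characters to the end (rotate left by 3).
On "orchard" that produces "hardorc".

hardorc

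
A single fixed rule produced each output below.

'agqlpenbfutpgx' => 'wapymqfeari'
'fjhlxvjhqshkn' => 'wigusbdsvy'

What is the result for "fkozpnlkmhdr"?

kaywvxsoc

What's happening: delete the first 3 characters, then shift every letter 11 places forward in the alphabet (wrapping around).
Applying both steps to "fkozpnlkmhdr": "zpnlkmhdr", then "kaywvxsoc".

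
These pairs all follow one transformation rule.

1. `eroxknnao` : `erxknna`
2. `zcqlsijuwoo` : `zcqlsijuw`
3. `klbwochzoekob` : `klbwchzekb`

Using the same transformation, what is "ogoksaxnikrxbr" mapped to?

What's happening: remove every "o".
Doing the same to "ogoksaxnikrxbr": "gksaxnikrxbr".

gksaxnikrxbr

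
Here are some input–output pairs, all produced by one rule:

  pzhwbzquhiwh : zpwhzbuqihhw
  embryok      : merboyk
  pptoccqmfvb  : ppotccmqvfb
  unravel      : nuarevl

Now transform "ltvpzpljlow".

Looking at the pairs, the operation is to swap each adjacent pair of characters (1↔2, 3↔4, ...).
So "ltvpzpljlow" becomes "tlpvpzjlolw".

tlpvpzjlolw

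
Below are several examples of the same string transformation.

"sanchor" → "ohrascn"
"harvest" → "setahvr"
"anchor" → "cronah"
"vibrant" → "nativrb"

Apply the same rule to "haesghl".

hglahse

Each output is the input with this applied: swap each adjacent pair of characters (1↔2, 3↔4, ...), then move the last 3 characters to the front (rotate right by 3).
Applying both steps to "haesghl": "ahsehgl", then "hglahse".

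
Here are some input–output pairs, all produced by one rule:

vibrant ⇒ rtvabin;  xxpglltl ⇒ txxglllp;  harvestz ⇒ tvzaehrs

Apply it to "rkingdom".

The rule is to sort the characters into alphabetical order, then move the last 3 characters to the front (rotate right by 3).
Doing the same to "rkingdom": "nordgikm".

nordgikm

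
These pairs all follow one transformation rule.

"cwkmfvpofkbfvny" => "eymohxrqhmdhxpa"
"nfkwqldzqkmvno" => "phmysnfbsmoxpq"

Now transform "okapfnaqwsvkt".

In each case the input is transformed by: shift every letter 2 places forward in the alphabet (wrapping around).
Applying that to "okapfnaqwsvkt" gives "qmcrhpcsyuxmv".

qmcrhpcsyuxmv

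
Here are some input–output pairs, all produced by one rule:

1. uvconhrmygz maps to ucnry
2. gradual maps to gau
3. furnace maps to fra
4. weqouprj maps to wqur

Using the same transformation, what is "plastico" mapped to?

Each output is the input with this applied: delete the last character, then keep every other character starting from the first (positions 1st, 3rd, 5th, ...).
Starting from "plastico": after the first operation, "plastic"; after the second, "patc".

patc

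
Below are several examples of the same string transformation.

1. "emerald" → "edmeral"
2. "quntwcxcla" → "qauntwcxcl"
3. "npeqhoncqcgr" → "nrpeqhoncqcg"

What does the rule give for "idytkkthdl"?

ildytkkthd

Looking at the pairs, the operation is to swap the first and last characters, then move the last character to the front.
Applying both steps to "idytkkthdl": "ldytkkthdi", then "ildytkkthd".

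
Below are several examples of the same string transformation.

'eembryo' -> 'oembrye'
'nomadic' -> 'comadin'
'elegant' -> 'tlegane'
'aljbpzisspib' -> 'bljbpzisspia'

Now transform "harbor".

Each output is the input with this applied: swap the first and last characters.
Doing the same to "harbor": "rarboh".

rarboh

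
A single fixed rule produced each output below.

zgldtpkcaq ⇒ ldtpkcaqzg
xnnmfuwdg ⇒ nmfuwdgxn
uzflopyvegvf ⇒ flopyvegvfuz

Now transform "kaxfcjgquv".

The pattern: move the first 2 characters to the end (rotate left by 2).
On "kaxfcjgquv" that produces "xfcjgquvka".

xfcjgquvka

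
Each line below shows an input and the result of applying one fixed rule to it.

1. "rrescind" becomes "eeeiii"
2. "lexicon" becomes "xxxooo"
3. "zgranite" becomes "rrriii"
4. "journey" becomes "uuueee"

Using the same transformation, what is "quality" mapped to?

Rule — keep one character in every 3, starting at position 3 (positions 3rd, 6th, 9th, ...), then repeat every character 3 times.
"quality" → "aaattt".

aaattt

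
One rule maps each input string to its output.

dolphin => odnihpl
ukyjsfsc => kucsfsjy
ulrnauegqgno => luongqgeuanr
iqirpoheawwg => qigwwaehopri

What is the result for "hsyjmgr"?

shrgmjy

Looking at the pairs, the operation is to move the first 2 characters to the end (rotate left by 2), then reverse the string.
Working it through for "hsyjmgr": intermediate "yjmgrhs", final "shrgmjy".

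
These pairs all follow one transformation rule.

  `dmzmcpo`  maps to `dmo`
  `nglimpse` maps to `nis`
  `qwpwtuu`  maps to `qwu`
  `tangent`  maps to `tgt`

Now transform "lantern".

The transformation: keep one character in every 3, starting at position 1 (positions 1st, 4th, 7th, ...).
Doing the same to "lantern": "ltn".

ltn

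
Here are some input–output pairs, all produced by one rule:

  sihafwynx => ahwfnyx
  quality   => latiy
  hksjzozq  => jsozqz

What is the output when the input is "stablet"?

baelt

The pattern: delete the first 2 characters, then swap each adjacent pair of characters (1↔2, 3↔4, ...).
Doing the same to "stablet": "baelt".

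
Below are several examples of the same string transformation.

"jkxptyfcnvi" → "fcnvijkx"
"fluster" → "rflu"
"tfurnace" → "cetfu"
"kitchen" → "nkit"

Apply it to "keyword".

dkey

What's happening: move the first 3 characters to the end (rotate left by 3), then delete the first 3 characters.
Applying both steps to "keyword": "wordkey", then "dkey".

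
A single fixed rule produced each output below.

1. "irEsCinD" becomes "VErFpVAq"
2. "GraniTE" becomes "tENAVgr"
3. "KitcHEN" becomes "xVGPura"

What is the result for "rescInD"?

Each output is the input with this applied: shift every letter 13 places forward in the alphabet (wrapping around) — i.e. ROT13, then flip the case of every letter.
Applying both steps to "rescInD": "erfpVaQ", then "ERFPvAq".

ERFPvAq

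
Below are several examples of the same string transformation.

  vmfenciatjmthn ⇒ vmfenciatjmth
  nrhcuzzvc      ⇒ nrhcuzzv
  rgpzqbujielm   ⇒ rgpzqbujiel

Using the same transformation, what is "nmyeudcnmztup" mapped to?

The transformation: delete the last character.
For "nmyeudcnmztup" the result is "nmyeudcnmztu".

nmyeudcnmztu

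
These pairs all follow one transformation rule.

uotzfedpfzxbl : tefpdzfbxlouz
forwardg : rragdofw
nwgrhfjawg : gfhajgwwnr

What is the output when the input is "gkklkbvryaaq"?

In each case the input is transformed by: swap each adjacent pair of characters (1↔2, 3↔4, ...), then move the first 3 characters to the end (rotate left by 3).
Applying that to "gkklkbvryaaq" gives "kbkrvayqakgl".

kbkrvayqakgl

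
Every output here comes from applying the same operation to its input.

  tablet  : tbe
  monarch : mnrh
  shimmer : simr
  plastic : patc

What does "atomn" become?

aon

In each case the input is transformed by: keep every other character starting from the first (positions 1st, 3rd, 5th, ...).
Applying that to "atomn" gives "aon".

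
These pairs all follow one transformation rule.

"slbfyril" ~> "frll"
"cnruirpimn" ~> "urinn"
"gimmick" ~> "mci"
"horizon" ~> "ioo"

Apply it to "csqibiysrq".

iisqs

The pattern: keep every other character starting from the second (positions 2nd, 4th, 6th, ...), then move the first character to the end.
Applying both steps to "csqibiysrq": "siisq", then "iisqs".
(Check on "cnruirpimn": → "nurin" → "urinn" ✓)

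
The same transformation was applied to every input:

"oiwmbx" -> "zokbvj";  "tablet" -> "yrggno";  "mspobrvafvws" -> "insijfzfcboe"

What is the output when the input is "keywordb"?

Looking at the pairs, the operation is to shift every letter 13 places forward in the alphabet (wrapping around) — i.e. ROT13, then swap the front and back halves of the string.
"keywordb" → "xrljbeqo" → "beqoxrlj".

beqoxrlj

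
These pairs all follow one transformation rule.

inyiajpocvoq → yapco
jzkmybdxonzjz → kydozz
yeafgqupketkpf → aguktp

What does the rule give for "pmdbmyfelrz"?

dmflz

Each output is the input with this applied: keep every other character starting from the first (positions 1st, 3rd, 5th, ...), then delete the first character.
For "pmdbmyfelrz", step one produces "pdmflz"; step two turns that into "dmflz".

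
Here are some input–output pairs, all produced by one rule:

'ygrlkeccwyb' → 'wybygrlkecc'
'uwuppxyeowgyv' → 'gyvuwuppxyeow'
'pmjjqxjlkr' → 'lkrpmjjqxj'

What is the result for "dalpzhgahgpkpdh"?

pdhdalpzhgahgpk

Looking at the pairs, the operation is to move the last 3 characters to the front (rotate right by 3).
"dalpzhgahgpkpdh" → "pdhdalpzhgahgpk".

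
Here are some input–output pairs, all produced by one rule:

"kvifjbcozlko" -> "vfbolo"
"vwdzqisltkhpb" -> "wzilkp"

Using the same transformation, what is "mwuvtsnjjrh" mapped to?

wvsjr

Looking at the pairs, the operation is to keep every other character starting from the second (positions 2nd, 4th, 6th, ...).
Applying that to "mwuvtsnjjrh" gives "wvsjr".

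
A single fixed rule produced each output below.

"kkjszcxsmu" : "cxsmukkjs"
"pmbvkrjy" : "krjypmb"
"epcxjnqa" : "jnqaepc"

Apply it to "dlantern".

terndla

The rule is to swap the front and back halves of the string, then delete the last character.
On "dlantern" that produces "terndla".
(Check on "epcxjnqa": → "jnqaepcx" → "jnqaepc" ✓)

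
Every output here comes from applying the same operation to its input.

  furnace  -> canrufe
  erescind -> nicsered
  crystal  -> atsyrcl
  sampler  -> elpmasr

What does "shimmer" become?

The transformation: reverse the string, then move the first character to the end.
Applying both steps to "shimmer": "remmihs", then "emmihsr".

emmihsr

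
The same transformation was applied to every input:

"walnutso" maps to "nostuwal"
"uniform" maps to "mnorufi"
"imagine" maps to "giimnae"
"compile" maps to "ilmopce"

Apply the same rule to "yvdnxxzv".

vvxxyzdn

The rule is to sort the characters into alphabetical order, then move the first 2 characters to the end (rotate left by 2).
On "yvdnxxzv": the first step gives "dnvvxxyz", and the second then gives "vvxxyzdn".
(Check on "uniform": → "fimnoru" → "mnorufi" ✓)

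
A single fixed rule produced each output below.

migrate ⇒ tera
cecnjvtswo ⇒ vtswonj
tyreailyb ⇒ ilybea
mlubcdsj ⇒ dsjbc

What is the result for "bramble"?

lemb

Looking at the pairs, the operation is to delete the first 3 characters, then move the first 2 characters to the end (rotate left by 2).
Starting from "bramble": after the first operation, "mble"; after the second, "lemb".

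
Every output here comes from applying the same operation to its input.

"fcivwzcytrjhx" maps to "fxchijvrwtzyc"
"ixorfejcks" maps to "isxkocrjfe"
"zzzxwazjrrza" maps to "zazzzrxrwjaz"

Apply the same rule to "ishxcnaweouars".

issrhaxuconeaw

The transformation: take characters alternately from the front and the back (1st, last, 2nd, 2nd-last, ...).
On "ishxcnaweouars" that produces "issrhaxuconeaw".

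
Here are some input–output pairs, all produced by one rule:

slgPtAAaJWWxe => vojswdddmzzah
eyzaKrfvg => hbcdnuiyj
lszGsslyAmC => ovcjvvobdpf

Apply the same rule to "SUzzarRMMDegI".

vxccduuppghjl

In each case the input is transformed by: shift every letter 3 places forward in the alphabet (wrapping around), then convert every letter to lowercase.
On "SUzzarRMMDegI": the first step gives "VXccduUPPGhjL", and the second then gives "vxccduuppghjl".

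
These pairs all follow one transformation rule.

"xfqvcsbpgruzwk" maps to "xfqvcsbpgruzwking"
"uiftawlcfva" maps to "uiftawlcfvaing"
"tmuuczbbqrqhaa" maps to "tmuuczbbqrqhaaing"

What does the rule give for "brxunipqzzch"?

brxunipqzzching

The transformation: append "ing".
So "brxunipqzzch" becomes "brxunipqzzching".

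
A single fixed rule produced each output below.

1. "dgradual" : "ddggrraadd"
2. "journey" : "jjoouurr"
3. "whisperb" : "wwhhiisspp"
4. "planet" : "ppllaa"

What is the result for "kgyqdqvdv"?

kkggyyqqddqq

What's happening: delete the last 3 characters, then double every character.
Applying both steps to "kgyqdqvdv": "kgyqdq", then "kkggyyqqddqq".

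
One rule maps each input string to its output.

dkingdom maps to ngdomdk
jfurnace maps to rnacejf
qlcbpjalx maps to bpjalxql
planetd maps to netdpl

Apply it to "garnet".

netga

The rule is to move the first 3 characters to the end (rotate left by 3), then delete the last character.
Applying both steps to "garnet": "netgar", then "netga".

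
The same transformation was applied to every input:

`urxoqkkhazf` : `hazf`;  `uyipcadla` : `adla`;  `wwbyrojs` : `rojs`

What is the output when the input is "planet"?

anet

Looking at the pairs, the operation is to keep only the last 4 characters.
So "planet" becomes "anet".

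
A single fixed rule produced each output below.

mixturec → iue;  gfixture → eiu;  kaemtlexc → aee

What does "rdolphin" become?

The rule is to move the last character to the front, then keep only the vowels.
For "rdolphin", step one produces "nrdolphi"; step two turns that into "oi".

oi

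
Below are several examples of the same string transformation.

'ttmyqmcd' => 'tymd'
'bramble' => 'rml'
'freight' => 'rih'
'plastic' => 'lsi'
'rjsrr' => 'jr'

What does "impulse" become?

mus

What's happening: keep every other character starting from the second (positions 2nd, 4th, 6th, ...).
So "impulse" becomes "mus".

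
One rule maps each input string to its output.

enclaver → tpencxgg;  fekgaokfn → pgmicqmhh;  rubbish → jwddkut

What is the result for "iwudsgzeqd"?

fywfuibgsk

Looking at the pairs, the operation is to swap the first and last characters, then shift every letter 2 places forward in the alphabet (wrapping around).
Starting from "iwudsgzeqd": after the first operation, "dwudsgzeqi"; after the second, "fywfuibgsk".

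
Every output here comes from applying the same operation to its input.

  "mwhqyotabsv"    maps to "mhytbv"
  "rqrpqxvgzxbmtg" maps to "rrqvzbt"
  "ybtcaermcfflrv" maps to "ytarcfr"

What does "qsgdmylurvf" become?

Rule — keep every other character starting from the first (positions 1st, 3rd, 5th, ...).
On "qsgdmylurvf" that produces "qgmlrf".

qgmlrf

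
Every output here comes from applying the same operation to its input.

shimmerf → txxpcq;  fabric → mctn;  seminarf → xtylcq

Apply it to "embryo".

mcjz

The transformation: delete the first 2 characters, then shift every letter 11 places forward in the alphabet (wrapping around).
Applying both steps to "embryo": "bryo", then "mcjz".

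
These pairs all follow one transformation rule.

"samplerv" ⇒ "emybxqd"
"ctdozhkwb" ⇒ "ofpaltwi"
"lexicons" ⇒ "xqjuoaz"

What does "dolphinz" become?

paxbtuz

In each case the input is transformed by: delete the last character, then shift every letter 12 places forward in the alphabet (wrapping around).
On "dolphinz" that produces "paxbtuz".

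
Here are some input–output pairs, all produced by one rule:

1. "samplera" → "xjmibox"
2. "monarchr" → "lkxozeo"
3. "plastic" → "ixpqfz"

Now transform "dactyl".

xzqvi

In each case the input is transformed by: shift every letter 3 places backward in the alphabet (wrapping around), then delete the first character.
For "dactyl", step one produces "axzqvi"; step two turns that into "xzqvi".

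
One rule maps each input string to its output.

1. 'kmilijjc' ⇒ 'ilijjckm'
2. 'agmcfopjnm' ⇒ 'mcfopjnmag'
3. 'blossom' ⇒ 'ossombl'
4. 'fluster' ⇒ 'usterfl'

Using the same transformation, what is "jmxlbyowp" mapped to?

xlbyowpjm

The transformation: move the first 2 characters to the end (rotate left by 2).
On "jmxlbyowp" that produces "xlbyowpjm".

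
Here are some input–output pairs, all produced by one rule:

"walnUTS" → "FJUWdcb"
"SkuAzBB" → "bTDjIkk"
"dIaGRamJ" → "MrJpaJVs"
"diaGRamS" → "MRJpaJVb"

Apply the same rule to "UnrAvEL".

dWAjEnu

Each output is the input with this applied: flip the case of every letter, then shift every letter 9 places forward in the alphabet (wrapping around).
Doing the same to "UnrAvEL": "dWAjEnu".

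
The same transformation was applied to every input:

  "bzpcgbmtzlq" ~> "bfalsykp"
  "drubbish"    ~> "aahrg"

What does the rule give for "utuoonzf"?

Rule — delete the first 3 characters, then shift every letter 1 place backward in the alphabet (wrapping around).
"utuoonzf" → "nnmye".

nnmye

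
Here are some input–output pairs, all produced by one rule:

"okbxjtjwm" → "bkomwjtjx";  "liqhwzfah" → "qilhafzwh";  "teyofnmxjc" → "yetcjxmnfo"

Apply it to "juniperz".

Each output is the input with this applied: move the first 3 characters to the end (rotate left by 3), then reverse the string.
Working it through for "juniperz": intermediate "iperzjun", final "nujzrepi".

nujzrepi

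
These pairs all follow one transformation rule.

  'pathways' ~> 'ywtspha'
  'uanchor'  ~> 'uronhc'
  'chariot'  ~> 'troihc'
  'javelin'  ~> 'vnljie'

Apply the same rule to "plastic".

The rule is to sort the characters into reverse alphabetical order, then delete the last character.
On "plastic" that produces "tsplic".

tsplic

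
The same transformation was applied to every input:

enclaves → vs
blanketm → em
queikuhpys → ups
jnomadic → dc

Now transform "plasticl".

il

What's happening: keep every other character starting from the second (positions 2nd, 4th, 6th, ...), then delete the first 2 characters.
"plasticl" → "il".
(Check on "blanketm": → "lnem" → "em" ✓)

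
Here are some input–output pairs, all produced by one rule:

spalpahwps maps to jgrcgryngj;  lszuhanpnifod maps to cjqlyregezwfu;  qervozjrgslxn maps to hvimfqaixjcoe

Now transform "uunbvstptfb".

Each output is the input with this applied: shift every letter 9 places backward in the alphabet (wrapping around).
For "uunbvstptfb" the result is "llesmjkgkws".

llesmjkgkws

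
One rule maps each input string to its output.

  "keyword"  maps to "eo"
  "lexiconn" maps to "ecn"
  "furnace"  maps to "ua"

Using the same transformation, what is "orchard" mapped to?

In each case the input is transformed by: keep one character in every 3, starting at position 2 (positions 2nd, 5th, 8th, ...).
Applying that to "orchard" gives "ra".

ra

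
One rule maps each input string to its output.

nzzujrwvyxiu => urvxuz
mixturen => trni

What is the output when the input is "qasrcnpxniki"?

The pattern: move the first 2 characters to the end (rotate left by 2), then keep every other character starting from the second (positions 2nd, 4th, 6th, ...).
Starting from "qasrcnpxniki": after the first operation, "srcnpxnikiqa"; after the second, "rnxiia".
(Check on "nzzujrwvyxiu": → "zujrwvyxiunz" → "urvxuz" ✓)

rnxiia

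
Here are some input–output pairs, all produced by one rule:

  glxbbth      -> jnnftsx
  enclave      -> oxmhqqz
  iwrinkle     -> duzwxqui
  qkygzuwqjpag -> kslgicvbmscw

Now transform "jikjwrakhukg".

The transformation: shift every letter 12 places forward in the alphabet (wrapping around), then move the first 2 characters to the end (rotate left by 2).
Doing the same to "jikjwrakhukg": "wvidmwtgwsvu".
(Check on "iwrinkle": → "uiduzwxq" → "duzwxqui" ✓)

wvidmwtgwsvu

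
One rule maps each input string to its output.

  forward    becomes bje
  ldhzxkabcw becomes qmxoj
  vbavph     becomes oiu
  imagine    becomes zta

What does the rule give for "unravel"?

anr

The transformation: keep every other character starting from the second (positions 2nd, 4th, 6th, ...), then shift every letter 13 places forward in the alphabet (wrapping around) — i.e. ROT13.
Applying that to "unravel" gives "anr".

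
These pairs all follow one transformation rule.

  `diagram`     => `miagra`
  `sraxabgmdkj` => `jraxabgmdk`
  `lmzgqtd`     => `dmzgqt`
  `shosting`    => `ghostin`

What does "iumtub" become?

Each output is the input with this applied: delete the first character, then move the last character to the front.
For "iumtub", step one produces "umtub"; step two turns that into "bumtu".

bumtu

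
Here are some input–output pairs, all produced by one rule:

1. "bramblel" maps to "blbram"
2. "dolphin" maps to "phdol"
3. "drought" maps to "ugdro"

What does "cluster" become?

The rule is to delete the last 2 characters, then move the last 2 characters to the front (rotate right by 2).
Working it through for "cluster": intermediate "clust", final "stclu".

stclu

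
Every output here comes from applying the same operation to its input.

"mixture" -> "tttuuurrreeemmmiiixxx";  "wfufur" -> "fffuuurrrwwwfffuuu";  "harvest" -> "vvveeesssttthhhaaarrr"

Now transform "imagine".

Looking at the pairs, the operation is to move the first 3 characters to the end (rotate left by 3), then repeat every character 3 times.
Applying both steps to "imagine": "gineima", then "gggiiinnneeeiiimmmaaa".

gggiiinnneeeiiimmmaaa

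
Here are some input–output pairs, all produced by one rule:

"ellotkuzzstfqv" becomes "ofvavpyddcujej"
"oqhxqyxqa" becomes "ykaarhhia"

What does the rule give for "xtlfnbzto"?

hyddvjplx

The rule is to take characters alternately from the front and the back (1st, last, 2nd, 2nd-last, ...), then shift every letter 10 places forward in the alphabet (wrapping around).
"xtlfnbzto" → "xottlzfbn" → "hyddvjplx".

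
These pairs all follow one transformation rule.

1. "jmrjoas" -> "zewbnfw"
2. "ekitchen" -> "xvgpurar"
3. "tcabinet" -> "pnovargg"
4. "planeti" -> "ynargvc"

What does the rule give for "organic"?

etnavpb

The rule is to shift every letter 13 places forward in the alphabet (wrapping around) — i.e. ROT13, then move the first character to the end.
"organic" → "betnavp" → "etnavpb".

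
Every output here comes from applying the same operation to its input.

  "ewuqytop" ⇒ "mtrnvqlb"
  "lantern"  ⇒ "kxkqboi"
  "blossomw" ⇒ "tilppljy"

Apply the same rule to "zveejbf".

csbbgyw

In each case the input is transformed by: shift every letter 3 places backward in the alphabet (wrapping around), then swap the first and last characters.
Starting from "zveejbf": after the first operation, "wsbbgyc"; after the second, "csbbgyw".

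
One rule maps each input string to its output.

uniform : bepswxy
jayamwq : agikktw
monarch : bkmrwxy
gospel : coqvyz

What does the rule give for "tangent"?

ddkoqxx

Rule — shift every letter 10 places forward in the alphabet (wrapping around), then sort the characters into alphabetical order.
Applying both steps to "tangent": "dkxqoxd", then "ddkoqxx".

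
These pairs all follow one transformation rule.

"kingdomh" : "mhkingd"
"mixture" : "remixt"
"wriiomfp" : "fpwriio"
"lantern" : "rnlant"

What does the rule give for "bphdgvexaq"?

The pattern: move the last 2 characters to the front (rotate right by 2), then delete the last character.
On "bphdgvexaq" that produces "aqbphdgve".

aqbphdgve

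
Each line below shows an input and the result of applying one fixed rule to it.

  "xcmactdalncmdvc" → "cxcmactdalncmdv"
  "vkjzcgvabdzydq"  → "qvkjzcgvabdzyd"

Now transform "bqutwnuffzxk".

The pattern: move the last character to the front.
Doing the same to "bqutwnuffzxk": "kbqutwnuffzx".

kbqutwnuffzx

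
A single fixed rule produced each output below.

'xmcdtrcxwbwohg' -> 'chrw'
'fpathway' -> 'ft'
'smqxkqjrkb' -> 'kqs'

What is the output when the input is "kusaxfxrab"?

brx

Rule — sort the characters into alphabetical order, then keep one character in every 3, starting at position 3 (positions 3rd, 6th, 9th, ...).
"kusaxfxrab" → "aabfkrsuxx" → "brx".
(Check on "smqxkqjrkb": → "bjkkmqqrsx" → "kqs" ✓)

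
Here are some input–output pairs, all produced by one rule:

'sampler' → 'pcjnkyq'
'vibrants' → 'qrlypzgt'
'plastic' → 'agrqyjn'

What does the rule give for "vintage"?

Each output is the input with this applied: shift every letter 2 places backward in the alphabet (wrapping around), then reverse the string.
On "vintage": the first step gives "tglryec", and the second then gives "ceyrlgt".

ceyrlgt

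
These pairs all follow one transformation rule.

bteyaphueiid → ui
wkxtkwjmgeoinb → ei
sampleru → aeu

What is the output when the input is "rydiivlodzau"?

iou

Rule — keep every other character starting from the second (positions 2nd, 4th, 6th, ...), then keep only the vowels.
On "rydiivlodzau": the first step gives "yivozu", and the second then gives "iou".
(Check on "bteyaphueiid": → "typuid" → "ui" ✓)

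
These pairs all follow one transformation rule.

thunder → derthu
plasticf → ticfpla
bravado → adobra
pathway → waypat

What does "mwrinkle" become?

In each case the input is transformed by: move the first 3 characters to the end (rotate left by 3), then delete the first character.
"mwrinkle" → "inklemwr" → "nklemwr".

nklemwr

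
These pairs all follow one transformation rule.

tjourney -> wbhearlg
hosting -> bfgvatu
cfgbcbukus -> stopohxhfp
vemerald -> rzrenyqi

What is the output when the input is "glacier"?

The pattern: move the first character to the end, then shift every letter 13 places forward in the alphabet (wrapping around) — i.e. ROT13.
"glacier" → "lacierg" → "ynpvret".

ynpvret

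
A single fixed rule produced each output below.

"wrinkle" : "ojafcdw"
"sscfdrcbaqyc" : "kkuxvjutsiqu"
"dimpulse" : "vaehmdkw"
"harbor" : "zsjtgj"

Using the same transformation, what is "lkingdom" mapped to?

dcafyvge

What's happening: shift every letter 8 places backward in the alphabet (wrapping around).
On "lkingdom" that produces "dcafyvge".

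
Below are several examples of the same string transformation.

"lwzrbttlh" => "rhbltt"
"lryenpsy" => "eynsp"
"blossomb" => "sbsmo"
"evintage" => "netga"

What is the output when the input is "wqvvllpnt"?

vtlnlp

Rule — delete the first 3 characters, then take characters alternately from the front and the back (1st, last, 2nd, 2nd-last, ...).
For "wqvvllpnt", step one produces "vllpnt"; step two turns that into "vtlnlp".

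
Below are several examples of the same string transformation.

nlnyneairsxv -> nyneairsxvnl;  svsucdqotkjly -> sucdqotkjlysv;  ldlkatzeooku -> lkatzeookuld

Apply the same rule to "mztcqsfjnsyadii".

The pattern: move the first 2 characters to the end (rotate left by 2).
On "mztcqsfjnsyadii" that produces "tcqsfjnsyadiimz".

tcqsfjnsyadiimz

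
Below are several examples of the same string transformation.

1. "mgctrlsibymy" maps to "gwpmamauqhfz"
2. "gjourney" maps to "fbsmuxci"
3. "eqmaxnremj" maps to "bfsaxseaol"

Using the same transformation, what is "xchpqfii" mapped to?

etwwlqvd

In each case the input is transformed by: shift every letter 12 places backward in the alphabet (wrapping around), then swap the front and back halves of the string.
"xchpqfii" → "etwwlqvd".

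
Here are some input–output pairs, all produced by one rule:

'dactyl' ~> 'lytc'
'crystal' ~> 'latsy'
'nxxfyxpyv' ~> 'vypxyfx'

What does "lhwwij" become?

jiww

The pattern: delete the first 2 characters, then reverse the string.
So "lhwwij" becomes "jiww".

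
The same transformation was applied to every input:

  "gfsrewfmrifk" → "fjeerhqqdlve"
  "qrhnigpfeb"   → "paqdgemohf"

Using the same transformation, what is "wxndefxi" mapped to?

Looking at the pairs, the operation is to shift every letter 1 place backward in the alphabet (wrapping around), then take characters alternately from the front and the back (1st, last, 2nd, 2nd-last, ...).
Working it through for "wxndefxi": intermediate "vwmcdewh", final "vhwwmecd".

vhwwmecd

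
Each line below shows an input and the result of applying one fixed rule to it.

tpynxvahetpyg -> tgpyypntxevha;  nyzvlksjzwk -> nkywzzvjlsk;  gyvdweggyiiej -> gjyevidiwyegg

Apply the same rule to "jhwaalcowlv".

jvhlwwaoacl

What's happening: take characters alternately from the front and the back (1st, last, 2nd, 2nd-last, ...).
Doing the same to "jhwaalcowlv": "jvhlwwaoacl".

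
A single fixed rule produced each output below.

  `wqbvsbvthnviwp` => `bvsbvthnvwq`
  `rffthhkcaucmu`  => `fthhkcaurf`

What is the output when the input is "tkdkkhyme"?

dkkhtk

What's happening: delete the last 3 characters, then move the first 2 characters to the end (rotate left by 2).
Working it through for "tkdkkhyme": intermediate "tkdkkh", final "dkkhtk".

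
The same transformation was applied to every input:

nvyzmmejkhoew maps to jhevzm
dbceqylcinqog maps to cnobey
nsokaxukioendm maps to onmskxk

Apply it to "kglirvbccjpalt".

Rule — keep every other character starting from the second (positions 2nd, 4th, 6th, ...), then move the last 3 characters to the front (rotate right by 3).
"kglirvbccjpalt" → "givcjat" → "jatgivc".
(Check on "nsokaxukioendm": → "skxkonm" → "onmskxk" ✓)

jatgivc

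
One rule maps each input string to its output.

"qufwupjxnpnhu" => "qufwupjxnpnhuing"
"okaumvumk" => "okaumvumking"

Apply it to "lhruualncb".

lhruualncbing

The pattern: append "ing".
So "lhruualncb" becomes "lhruualncbing".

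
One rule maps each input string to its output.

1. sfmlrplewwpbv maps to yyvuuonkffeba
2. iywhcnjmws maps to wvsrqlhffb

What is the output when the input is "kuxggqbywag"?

ztpppkjhgfd

The pattern: shift every letter 9 places forward in the alphabet (wrapping around), then sort the characters into reverse alphabetical order.
Starting from "kuxggqbywag": after the first operation, "tdgppzkhfjp"; after the second, "ztpppkjhgfd".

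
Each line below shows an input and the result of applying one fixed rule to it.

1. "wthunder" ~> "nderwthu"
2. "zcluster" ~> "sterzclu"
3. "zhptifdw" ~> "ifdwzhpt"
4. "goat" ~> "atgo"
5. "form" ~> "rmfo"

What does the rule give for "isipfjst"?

The transformation: swap the front and back halves of the string.
For "isipfjst" the result is "fjstisip".

fjstisip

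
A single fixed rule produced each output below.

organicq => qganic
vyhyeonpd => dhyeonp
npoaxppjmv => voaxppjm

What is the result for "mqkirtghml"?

lkirtghm

Each output is the input with this applied: delete the first 2 characters, then move the last character to the front.
For "mqkirtghml", step one produces "kirtghml"; step two turns that into "lkirtghm".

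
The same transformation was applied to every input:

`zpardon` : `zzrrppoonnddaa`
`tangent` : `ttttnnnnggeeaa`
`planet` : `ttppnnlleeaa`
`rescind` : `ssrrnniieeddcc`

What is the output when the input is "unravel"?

Each output is the input with this applied: sort the characters into reverse alphabetical order, then double every character.
"unravel" → "vvuurrnnlleeaa".

vvuurrnnlleeaa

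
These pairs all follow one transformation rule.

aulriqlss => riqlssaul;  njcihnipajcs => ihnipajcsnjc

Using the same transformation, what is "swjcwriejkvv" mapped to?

Rule — move the first 3 characters to the end (rotate left by 3).
"swjcwriejkvv" → "cwriejkvvswj".

cwriejkvvswj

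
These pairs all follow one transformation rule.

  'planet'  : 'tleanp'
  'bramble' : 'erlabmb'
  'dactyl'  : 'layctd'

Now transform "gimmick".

kicmimg

The transformation: take characters alternately from the front and the back (1st, last, 2nd, 2nd-last, ...), then move the first character to the end.
On "gimmick": the first step gives "gkicmim", and the second then gives "kicmimg".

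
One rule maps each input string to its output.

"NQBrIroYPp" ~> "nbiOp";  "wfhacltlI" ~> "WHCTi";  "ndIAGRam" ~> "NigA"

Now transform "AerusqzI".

What's happening: keep every other character starting from the first (positions 1st, 3rd, 5th, ...), then flip the case of every letter.
Starting from "AerusqzI": after the first operation, "Arsz"; after the second, "aRSZ".

aRSZ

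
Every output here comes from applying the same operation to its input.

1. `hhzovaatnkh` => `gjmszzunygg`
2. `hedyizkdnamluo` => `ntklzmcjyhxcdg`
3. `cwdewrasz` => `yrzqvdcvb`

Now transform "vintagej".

The pattern: shift every letter 1 place backward in the alphabet (wrapping around), then reverse the string.
Working it through for "vintagej": intermediate "uhmszfdi", final "idfzsmhu".

idfzsmhu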